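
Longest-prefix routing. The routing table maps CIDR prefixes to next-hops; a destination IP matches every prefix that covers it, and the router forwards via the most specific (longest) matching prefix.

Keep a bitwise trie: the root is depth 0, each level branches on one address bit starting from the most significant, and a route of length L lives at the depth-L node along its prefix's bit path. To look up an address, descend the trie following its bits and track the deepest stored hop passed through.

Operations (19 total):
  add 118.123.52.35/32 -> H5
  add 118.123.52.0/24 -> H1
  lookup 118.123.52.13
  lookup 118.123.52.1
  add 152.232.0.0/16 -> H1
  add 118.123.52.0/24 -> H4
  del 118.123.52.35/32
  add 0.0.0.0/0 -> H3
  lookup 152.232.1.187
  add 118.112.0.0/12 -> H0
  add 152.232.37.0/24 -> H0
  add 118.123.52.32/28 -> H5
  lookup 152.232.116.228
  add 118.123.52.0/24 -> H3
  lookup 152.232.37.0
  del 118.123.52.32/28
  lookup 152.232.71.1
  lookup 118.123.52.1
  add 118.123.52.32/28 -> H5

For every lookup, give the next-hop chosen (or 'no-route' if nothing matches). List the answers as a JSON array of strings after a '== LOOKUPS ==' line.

Process each operation:
  + 118.123.52.35/32 (H5) depth=32
  + 118.123.52.0/24 (H1) depth=24
  lookup 118.123.52.13: bits 01110110011110110011010000 walk d0:-→d1:-→d2:-→d3:-→d4:-→d5:-→d6:-→d7:-→d8:-→d9:-→d10:-→d11:-→d12:-→d13:-→d14:-→d15:-→d16:-→d17:-→d18:-→d19:-→d20:-→d21:-→d22:-→d23:-→d24:H1→d25:-→d26:- -> H1
  lookup 118.123.52.1: bits 01110110011110110011010000 walk d0:-→d1:-→d2:-→d3:-→d4:-→d5:-→d6:-→d7:-→d8:-→d9:-→d10:-→d11:-→d12:-→d13:-→d14:-→d15:-→d16:-→d17:-→d18:-→d19:-→d20:-→d21:-→d22:-→d23:-→d24:H1→d25:-→d26:- -> H1
  + 152.232.0.0/16 (H1) depth=16
  + 118.123.52.0/24 (H4) depth=24
  - 118.123.52.35/32 clear@32
  + 0.0.0.0/0 (H3) depth=0
  lookup 152.232.1.187: bits 1001100011101000 walk d0:H3→d1:-→d2:-→d3:-→d4:-→d5:-→d6:-→d7:-→d8:-→d9:-→d10:-→d11:-→d12:-→d13:-→d14:-→d15:-→d16:H1 -> H1
  + 118.112.0.0/12 (H0) depth=12
  + 152.232.37.0/24 (H0) depth=24
  + 118.123.52.32/28 (H5) depth=28
  lookup 152.232.116.228: bits 10011000111010000 walk d0:H3→d1:-→d2:-→d3:-→d4:-→d5:-→d6:-→d7:-→d8:-→d9:-→d10:-→d11:-→d12:-→d13:-→d14:-→d15:-→d16:H1→d17:- -> H1
  + 118.123.52.0/24 (H3) depth=24
  lookup 152.232.37.0: bits 100110001110100000100101 walk d0:H3→d1:-→d2:-→d3:-→d4:-→d5:-→d6:-→d7:-→d8:-→d9:-→d10:-→d11:-→d12:-→d13:-→d14:-→d15:-→d16:H1→d17:-→d18:-→d19:-→d20:-→d21:-→d22:-→d23:-→d24:H0 -> H0
  - 118.123.52.32/28 clear@28
  lookup 152.232.71.1: bits 10011000111010000 walk d0:H3→d1:-→d2:-→d3:-→d4:-→d5:-→d6:-→d7:-→d8:-→d9:-→d10:-→d11:-→d12:-→d13:-→d14:-→d15:-→d16:H1→d17:- -> H1
  lookup 118.123.52.1: bits 01110110011110110011010000 walk d0:H3→d1:-→d2:-→d3:-→d4:-→d5:-→d6:-→d7:-→d8:-→d9:-→d10:-→d11:-→d12:H0→d13:-→d14:-→d15:-→d16:-→d17:-→d18:-→d19:-→d20:-→d21:-→d22:-→d23:-→d24:H3→d25:-→d26:- -> H3
  + 118.123.52.32/28 (H5) depth=28

== LOOKUPS ==
["H1","H1","H1","H1","H0","H1","H3"]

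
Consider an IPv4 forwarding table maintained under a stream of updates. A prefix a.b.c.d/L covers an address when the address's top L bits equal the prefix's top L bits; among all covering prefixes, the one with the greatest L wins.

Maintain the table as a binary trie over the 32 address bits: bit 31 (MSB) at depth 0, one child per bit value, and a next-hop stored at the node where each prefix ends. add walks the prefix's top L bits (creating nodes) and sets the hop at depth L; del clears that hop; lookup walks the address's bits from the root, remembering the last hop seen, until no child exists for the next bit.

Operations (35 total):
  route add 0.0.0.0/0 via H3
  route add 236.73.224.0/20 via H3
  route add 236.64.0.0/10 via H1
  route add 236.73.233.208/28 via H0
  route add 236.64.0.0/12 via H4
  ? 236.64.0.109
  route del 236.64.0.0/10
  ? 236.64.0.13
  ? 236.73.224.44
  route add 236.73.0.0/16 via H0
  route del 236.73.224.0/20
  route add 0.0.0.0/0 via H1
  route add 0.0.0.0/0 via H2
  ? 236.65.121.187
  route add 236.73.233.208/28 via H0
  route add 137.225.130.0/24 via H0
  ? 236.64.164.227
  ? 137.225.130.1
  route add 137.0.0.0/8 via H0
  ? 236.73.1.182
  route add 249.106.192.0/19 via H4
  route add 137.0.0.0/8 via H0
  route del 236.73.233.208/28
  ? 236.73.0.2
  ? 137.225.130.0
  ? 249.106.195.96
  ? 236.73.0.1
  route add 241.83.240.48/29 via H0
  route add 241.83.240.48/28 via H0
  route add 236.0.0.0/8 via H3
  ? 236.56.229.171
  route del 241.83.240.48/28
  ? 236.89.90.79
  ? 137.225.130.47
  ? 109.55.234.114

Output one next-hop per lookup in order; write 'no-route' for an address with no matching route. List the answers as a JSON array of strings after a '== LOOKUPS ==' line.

Apply in order:
  + 0.0.0.0/0 (H3) depth=0
  + 236.73.224.0/20 (H3) depth=20
  + 236.64.0.0/10 (H1) depth=10
  + 236.73.233.208/28 (H0) depth=28
  + 236.64.0.0/12 (H4) depth=12
  Q 236.64.0.109: descend 111011000100 ; hops seen [H3,H1,H4] ; pick H4
  - 236.64.0.0/10 clear@10
  Q 236.64.0.13: descend 111011000100 ; hops seen [H3,H4] ; pick H4
  Q 236.73.224.44: descend 11101100010010011110 ; hops seen [H3,H4,H3] ; pick H3
  + 236.73.0.0/16 (H0) depth=16
  - 236.73.224.0/20 clear@20
  + 0.0.0.0/0 (H1) depth=0
  + 0.0.0.0/0 (H2) depth=0
  Q 236.65.121.187: descend 111011000100 ; hops seen [H2,H4] ; pick H4
  + 236.73.233.208/28 (H0) depth=28
  + 137.225.130.0/24 (H0) depth=24
  Q 236.64.164.227: descend 111011000100 ; hops seen [H2,H4] ; pick H4
  Q 137.225.130.1: descend 100010011110000110000010 ; hops seen [H2,H0] ; pick H0
  + 137.0.0.0/8 (H0) depth=8
  Q 236.73.1.182: descend 1110110001001001 ; hops seen [H2,H4,H0] ; pick H0
  + 249.106.192.0/19 (H4) depth=19
  + 137.0.0.0/8 (H0) depth=8
  - 236.73.233.208/28 clear@28
  Q 236.73.0.2: descend 1110110001001001 ; hops seen [H2,H4,H0] ; pick H0
  Q 137.225.130.0: descend 100010011110000110000010 ; hops seen [H2,H0,H0] ; pick H0
  Q 249.106.195.96: descend 1111100101101010110 ; hops seen [H2,H4] ; pick H4
  Q 236.73.0.1: descend 1110110001001001 ; hops seen [H2,H4,H0] ; pick H0
  + 241.83.240.48/29 (H0) depth=29
  + 241.83.240.48/28 (H0) depth=28
  + 236.0.0.0/8 (H3) depth=8
  Q 236.56.229.171: descend 111011000 ; hops seen [H2,H3] ; pick H3
  - 241.83.240.48/28 clear@28
  Q 236.89.90.79: descend 11101100010 ; hops seen [H2,H3] ; pick H3
  Q 137.225.130.47: descend 100010011110000110000010 ; hops seen [H2,H0,H0] ; pick H0
  Q 109.55.234.114: descend ε ; hops seen [H2] ; pick H2

== LOOKUPS ==
["H4","H4","H3","H4","H4","H0","H0","H0","H0","H4","H0","H3","H3","H0","H2"]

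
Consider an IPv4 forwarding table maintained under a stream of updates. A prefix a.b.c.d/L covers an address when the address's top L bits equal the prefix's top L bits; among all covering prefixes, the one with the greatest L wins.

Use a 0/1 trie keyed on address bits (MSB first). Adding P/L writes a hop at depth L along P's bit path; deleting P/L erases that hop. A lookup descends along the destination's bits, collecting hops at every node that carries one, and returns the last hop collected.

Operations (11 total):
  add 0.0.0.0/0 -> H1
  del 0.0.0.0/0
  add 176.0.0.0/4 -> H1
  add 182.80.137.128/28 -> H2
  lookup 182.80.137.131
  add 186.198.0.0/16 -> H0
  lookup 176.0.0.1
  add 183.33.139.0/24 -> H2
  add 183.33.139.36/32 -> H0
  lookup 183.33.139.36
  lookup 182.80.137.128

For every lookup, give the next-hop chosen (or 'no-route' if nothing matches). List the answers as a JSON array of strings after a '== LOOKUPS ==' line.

Process each operation:
  + 0.0.0.0/0 (H1) depth=0
  - 0.0.0.0/0 clear@0
  + 176.0.0.0/4 (H1) depth=4
  + 182.80.137.128/28 (H2) depth=28
  Q 182.80.137.131: descend 1011011001010000100010011000 ; hops seen [H1,H2] ; pick H2
  + 186.198.0.0/16 (H0) depth=16
  Q 176.0.0.1: descend 10110 ; hops seen [H1] ; pick H1
  + 183.33.139.0/24 (H2) depth=24
  + 183.33.139.36/32 (H0) depth=32
  Q 183.33.139.36: descend 10110111001000011000101100100100 ; hops seen [H1,H2,H0] ; pick H0
  Q 182.80.137.128: descend 1011011001010000100010011000 ; hops seen [H1,H2] ; pick H2

== LOOKUPS ==
["H2","H1","H0","H2"]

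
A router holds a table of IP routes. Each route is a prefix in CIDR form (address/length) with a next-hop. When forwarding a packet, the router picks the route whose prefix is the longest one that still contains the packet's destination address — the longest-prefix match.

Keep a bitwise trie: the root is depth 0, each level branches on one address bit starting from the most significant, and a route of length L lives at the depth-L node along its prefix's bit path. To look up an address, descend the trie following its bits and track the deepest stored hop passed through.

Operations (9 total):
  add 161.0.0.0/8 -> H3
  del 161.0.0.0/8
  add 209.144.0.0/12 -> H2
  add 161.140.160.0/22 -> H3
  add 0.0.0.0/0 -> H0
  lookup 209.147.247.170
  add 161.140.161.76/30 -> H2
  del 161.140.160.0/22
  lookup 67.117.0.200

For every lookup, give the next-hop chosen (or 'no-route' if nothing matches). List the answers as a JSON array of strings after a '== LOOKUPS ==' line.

Trace:
  + 161.0.0.0/8 (H3) depth=8
  - 161.0.0.0/8 clear@8
  + 209.144.0.0/12 (H2) depth=12
  + 161.140.160.0/22 (H3) depth=22
  + 0.0.0.0/0 (H0) depth=0
  Q 209.147.247.170: descend 110100011001 ; hops seen [H0,H2] ; pick H2
  + 161.140.161.76/30 (H2) depth=30
  - 161.140.160.0/22 clear@22
  Q 67.117.0.200: descend ε ; hops seen [H0] ; pick H0

== LOOKUPS ==
["H2","H0"]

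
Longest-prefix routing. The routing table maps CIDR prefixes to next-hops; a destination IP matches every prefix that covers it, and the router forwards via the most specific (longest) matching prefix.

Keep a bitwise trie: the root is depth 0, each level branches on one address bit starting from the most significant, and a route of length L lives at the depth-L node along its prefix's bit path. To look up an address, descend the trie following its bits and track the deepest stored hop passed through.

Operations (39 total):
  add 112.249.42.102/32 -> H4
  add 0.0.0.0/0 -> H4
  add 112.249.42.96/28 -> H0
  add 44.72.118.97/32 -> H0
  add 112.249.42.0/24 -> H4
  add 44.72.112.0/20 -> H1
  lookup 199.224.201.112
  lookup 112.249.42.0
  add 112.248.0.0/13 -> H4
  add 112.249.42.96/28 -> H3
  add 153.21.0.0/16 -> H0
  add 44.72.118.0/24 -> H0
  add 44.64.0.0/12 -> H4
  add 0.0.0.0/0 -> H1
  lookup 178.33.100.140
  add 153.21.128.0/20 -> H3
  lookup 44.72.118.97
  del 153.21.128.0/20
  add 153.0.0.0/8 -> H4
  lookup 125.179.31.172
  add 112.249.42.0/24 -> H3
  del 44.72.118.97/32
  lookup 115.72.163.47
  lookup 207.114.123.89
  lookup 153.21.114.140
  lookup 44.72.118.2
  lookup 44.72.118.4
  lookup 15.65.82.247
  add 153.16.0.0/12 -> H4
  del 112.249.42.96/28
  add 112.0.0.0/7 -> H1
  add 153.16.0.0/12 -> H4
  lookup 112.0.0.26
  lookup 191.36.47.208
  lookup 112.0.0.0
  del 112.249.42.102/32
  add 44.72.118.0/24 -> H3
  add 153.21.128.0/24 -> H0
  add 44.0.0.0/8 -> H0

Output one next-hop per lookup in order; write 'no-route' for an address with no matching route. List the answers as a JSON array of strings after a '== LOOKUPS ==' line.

Apply in order:
  + 112.249.42.102/32 (H4) depth=32
  + 0.0.0.0/0 (H4) depth=0
  + 112.249.42.96/28 (H0) depth=28
  + 44.72.118.97/32 (H0) depth=32
  + 112.249.42.0/24 (H4) depth=24
  + 44.72.112.0/20 (H1) depth=20
  Q 199.224.201.112: descend ε ; hops seen [H4] ; pick H4
  Q 112.249.42.0: descend 0111000011111001001010100 ; hops seen [H4,H4] ; pick H4
  + 112.248.0.0/13 (H4) depth=13
  + 112.249.42.96/28 (H3) depth=28
  + 153.21.0.0/16 (H0) depth=16
  + 44.72.118.0/24 (H0) depth=24
  + 44.64.0.0/12 (H4) depth=12
  + 0.0.0.0/0 (H1) depth=0
  Q 178.33.100.140: descend 10 ; hops seen [H1] ; pick H1
  + 153.21.128.0/20 (H3) depth=20
  Q 44.72.118.97: descend 00101100010010000111011001100001 ; hops seen [H1,H4,H1,H0,H0] ; pick H0
  - 153.21.128.0/20 clear@20
  + 153.0.0.0/8 (H4) depth=8
  Q 125.179.31.172: descend 0111 ; hops seen [H1] ; pick H1
  + 112.249.42.0/24 (H3) depth=24
  - 44.72.118.97/32 clear@32
  Q 115.72.163.47: descend 011100 ; hops seen [H1] ; pick H1
  Q 207.114.123.89: descend 1 ; hops seen [H1] ; pick H1
  Q 153.21.114.140: descend 1001100100010101 ; hops seen [H1,H4,H0] ; pick H0
  Q 44.72.118.2: descend 0010110001001000011101100 ; hops seen [H1,H4,H1,H0] ; pick H0
  Q 44.72.118.4: descend 0010110001001000011101100 ; hops seen [H1,H4,H1,H0] ; pick H0
  Q 15.65.82.247: descend 00 ; hops seen [H1] ; pick H1
  + 153.16.0.0/12 (H4) depth=12
  - 112.249.42.96/28 clear@28
  + 112.0.0.0/7 (H1) depth=7
  + 153.16.0.0/12 (H4) depth=12
  Q 112.0.0.26: descend 01110000 ; hops seen [H1,H1] ; pick H1
  Q 191.36.47.208: descend 10 ; hops seen [H1] ; pick H1
  Q 112.0.0.0: descend 01110000 ; hops seen [H1,H1] ; pick H1
  - 112.249.42.102/32 clear@32
  + 44.72.118.0/24 (H3) depth=24
  + 153.21.128.0/24 (H0) depth=24
  + 44.0.0.0/8 (H0) depth=8

== LOOKUPS ==
["H4","H4","H1","H0","H1","H1","H1","H0","H0","H0","H1","H1","H1","H1"]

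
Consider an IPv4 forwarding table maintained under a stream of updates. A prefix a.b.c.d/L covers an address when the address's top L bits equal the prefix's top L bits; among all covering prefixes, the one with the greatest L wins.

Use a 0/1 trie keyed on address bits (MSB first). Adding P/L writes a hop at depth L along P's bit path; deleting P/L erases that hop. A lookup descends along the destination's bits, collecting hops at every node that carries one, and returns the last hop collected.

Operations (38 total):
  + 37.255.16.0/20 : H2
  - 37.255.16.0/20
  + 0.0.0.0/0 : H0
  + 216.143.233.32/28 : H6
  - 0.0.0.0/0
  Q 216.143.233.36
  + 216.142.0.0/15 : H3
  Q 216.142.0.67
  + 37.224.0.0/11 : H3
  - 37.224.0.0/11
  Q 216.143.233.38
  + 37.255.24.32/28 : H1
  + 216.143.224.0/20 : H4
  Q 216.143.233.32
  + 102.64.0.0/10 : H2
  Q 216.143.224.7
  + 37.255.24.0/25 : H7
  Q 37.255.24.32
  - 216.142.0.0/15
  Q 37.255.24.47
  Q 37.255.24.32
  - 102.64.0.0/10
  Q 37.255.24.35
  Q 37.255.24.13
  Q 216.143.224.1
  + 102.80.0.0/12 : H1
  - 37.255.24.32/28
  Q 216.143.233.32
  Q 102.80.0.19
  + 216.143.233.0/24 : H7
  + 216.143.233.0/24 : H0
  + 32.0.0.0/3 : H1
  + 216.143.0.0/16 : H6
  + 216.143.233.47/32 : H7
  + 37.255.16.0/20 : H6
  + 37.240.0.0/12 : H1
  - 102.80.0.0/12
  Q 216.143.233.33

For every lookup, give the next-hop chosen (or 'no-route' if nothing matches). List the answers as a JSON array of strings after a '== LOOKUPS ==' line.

Process each operation:
  add 37.255.16.0/20 -> H2 at depth 20
  - 37.255.16.0/20 clear@20
  add 0.0.0.0/0 -> H0 at depth 0
  add 216.143.233.32/28 -> H6 at depth 28
  - 0.0.0.0/0 clear@0
  Q 216.143.233.36: descend 1101100010001111111010010010 ; hops seen [H6] ; pick H6
  add 216.142.0.0/15 -> H3 at depth 15
  Q 216.142.0.67: descend 110110001000111 ; hops seen [H3] ; pick H3
  add 37.224.0.0/11 -> H3 at depth 11
  - 37.224.0.0/11 clear@11
  Q 216.143.233.38: descend 1101100010001111111010010010 ; hops seen [H3,H6] ; pick H6
  add 37.255.24.32/28 -> H1 at depth 28
  add 216.143.224.0/20 -> H4 at depth 20
  Q 216.143.233.32: descend 1101100010001111111010010010 ; hops seen [H3,H4,H6] ; pick H6
  add 102.64.0.0/10 -> H2 at depth 10
  Q 216.143.224.7: descend 11011000100011111110 ; hops seen [H3,H4] ; pick H4
  add 37.255.24.0/25 -> H7 at depth 25
  Q 37.255.24.32: descend 0010010111111111000110000010 ; hops seen [H7,H1] ; pick H1
  - 216.142.0.0/15 clear@15
  Q 37.255.24.47: descend 0010010111111111000110000010 ; hops seen [H7,H1] ; pick H1
  Q 37.255.24.32: descend 0010010111111111000110000010 ; hops seen [H7,H1] ; pick H1
  - 102.64.0.0/10 clear@10
  Q 37.255.24.35: descend 0010010111111111000110000010 ; hops seen [H7,H1] ; pick H1
  Q 37.255.24.13: descend 00100101111111110001100000 ; hops seen [H7] ; pick H7
  Q 216.143.224.1: descend 11011000100011111110 ; hops seen [H4] ; pick H4
  add 102.80.0.0/12 -> H1 at depth 12
  - 37.255.24.32/28 clear@28
  Q 216.143.233.32: descend 1101100010001111111010010010 ; hops seen [H4,H6] ; pick H6
  Q 102.80.0.19: descend 011001100101 ; hops seen [H1] ; pick H1
  add 216.143.233.0/24 -> H7 at depth 24
  add 216.143.233.0/24 -> H0 at depth 24
  add 32.0.0.0/3 -> H1 at depth 3
  add 216.143.0.0/16 -> H6 at depth 16
  add 216.143.233.47/32 -> H7 at depth 32
  add 37.255.16.0/20 -> H6 at depth 20
  add 37.240.0.0/12 -> H1 at depth 12
  - 102.80.0.0/12 clear@12
  Q 216.143.233.33: descend 1101100010001111111010010010 ; hops seen [H6,H4,H0,H6] ; pick H6

== LOOKUPS ==
["H6","H3","H6","H6","H4","H1","H1","H1","H1","H7","H4","H6","H1","H6"]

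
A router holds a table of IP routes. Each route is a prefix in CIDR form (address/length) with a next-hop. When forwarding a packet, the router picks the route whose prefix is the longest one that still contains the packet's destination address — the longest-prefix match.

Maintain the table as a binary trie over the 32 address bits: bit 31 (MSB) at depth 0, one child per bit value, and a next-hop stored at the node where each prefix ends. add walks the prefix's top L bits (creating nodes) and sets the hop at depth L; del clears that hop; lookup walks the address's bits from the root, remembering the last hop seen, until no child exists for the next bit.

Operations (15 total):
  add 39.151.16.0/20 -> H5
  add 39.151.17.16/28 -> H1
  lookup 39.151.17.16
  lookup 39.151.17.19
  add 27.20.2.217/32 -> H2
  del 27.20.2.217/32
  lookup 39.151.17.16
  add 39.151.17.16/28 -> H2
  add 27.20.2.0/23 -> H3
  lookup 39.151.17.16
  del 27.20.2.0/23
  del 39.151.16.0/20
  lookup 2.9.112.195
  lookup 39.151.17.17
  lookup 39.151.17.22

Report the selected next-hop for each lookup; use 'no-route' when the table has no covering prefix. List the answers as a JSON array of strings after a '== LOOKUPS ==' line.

Process each operation:
  add 39.151.16.0/20 -> H5 at depth 20
  add 39.151.17.16/28 -> H1 at depth 28
  ? 39.151.17.16  path d0:-→d1:-→d2:-→d3:-→d4:-→d5:-→d6:-→d7:-→d8:-→d9:-→d10:-→d11:-→d12:-→d13:-→d14:-→d15:-→d16:-→d17:-→d18:-→d19:-→d20:H5→d21:-→d22:-→d23:-→d24:-→d25:-→d26:-→d27:-→d28:H1  best=H1
  ? 39.151.17.19  path d0:-→d1:-→d2:-→d3:-→d4:-→d5:-→d6:-→d7:-→d8:-→d9:-→d10:-→d11:-→d12:-→d13:-→d14:-→d15:-→d16:-→d17:-→d18:-→d19:-→d20:H5→d21:-→d22:-→d23:-→d24:-→d25:-→d26:-→d27:-→d28:H1  best=H1
  add 27.20.2.217/32 -> H2 at depth 32
  del 27.20.2.217/32 (clear depth 32)
  ? 39.151.17.16  path d0:-→d1:-→d2:-→d3:-→d4:-→d5:-→d6:-→d7:-→d8:-→d9:-→d10:-→d11:-→d12:-→d13:-→d14:-→d15:-→d16:-→d17:-→d18:-→d19:-→d20:H5→d21:-→d22:-→d23:-→d24:-→d25:-→d26:-→d27:-→d28:H1  best=H1
  add 39.151.17.16/28 -> H2 at depth 28
  add 27.20.2.0/23 -> H3 at depth 23
  ? 39.151.17.16  path d0:-→d1:-→d2:-→d3:-→d4:-→d5:-→d6:-→d7:-→d8:-→d9:-→d10:-→d11:-→d12:-→d13:-→d14:-→d15:-→d16:-→d17:-→d18:-→d19:-→d20:H5→d21:-→d22:-→d23:-→d24:-→d25:-→d26:-→d27:-→d28:H2  best=H2
  del 27.20.2.0/23 (clear depth 23)
  del 39.151.16.0/20 (clear depth 20)
  ? 2.9.112.195  path d0:-→d1:-→d2:-→d3:-  best=no-route
  ? 39.151.17.17  path d0:-→d1:-→d2:-→d3:-→d4:-→d5:-→d6:-→d7:-→d8:-→d9:-→d10:-→d11:-→d12:-→d13:-→d14:-→d15:-→d16:-→d17:-→d18:-→d19:-→d20:-→d21:-→d22:-→d23:-→d24:-→d25:-→d26:-→d27:-→d28:H2  best=H2
  ? 39.151.17.22  path d0:-→d1:-→d2:-→d3:-→d4:-→d5:-→d6:-→d7:-→d8:-→d9:-→d10:-→d11:-→d12:-→d13:-→d14:-→d15:-→d16:-→d17:-→d18:-→d19:-→d20:-→d21:-→d22:-→d23:-→d24:-→d25:-→d26:-→d27:-→d28:H2  best=H2

== LOOKUPS ==
["H1","H1","H1","H2","no-route","H2","H2"]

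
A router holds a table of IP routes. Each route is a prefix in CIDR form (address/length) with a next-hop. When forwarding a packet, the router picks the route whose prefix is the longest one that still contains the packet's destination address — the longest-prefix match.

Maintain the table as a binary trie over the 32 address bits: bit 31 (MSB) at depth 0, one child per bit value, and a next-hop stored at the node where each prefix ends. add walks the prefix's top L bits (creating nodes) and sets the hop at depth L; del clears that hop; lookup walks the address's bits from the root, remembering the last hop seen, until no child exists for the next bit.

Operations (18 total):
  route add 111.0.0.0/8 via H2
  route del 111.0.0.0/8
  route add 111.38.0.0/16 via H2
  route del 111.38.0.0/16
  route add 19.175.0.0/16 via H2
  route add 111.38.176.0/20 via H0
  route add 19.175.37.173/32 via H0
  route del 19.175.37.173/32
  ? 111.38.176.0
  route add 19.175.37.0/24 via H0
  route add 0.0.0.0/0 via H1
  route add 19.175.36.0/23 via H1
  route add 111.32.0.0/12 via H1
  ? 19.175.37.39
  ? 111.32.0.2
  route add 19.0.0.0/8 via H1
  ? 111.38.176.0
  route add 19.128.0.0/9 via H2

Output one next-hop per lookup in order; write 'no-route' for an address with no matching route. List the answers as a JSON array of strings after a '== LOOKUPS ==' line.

Process each operation:
  add 111.0.0.0/8 -> H2 at depth 8
  del 111.0.0.0/8 (clear depth 8)
  add 111.38.0.0/16 -> H2 at depth 16
  del 111.38.0.0/16 (clear depth 16)
  add 19.175.0.0/16 -> H2 at depth 16
  add 111.38.176.0/20 -> H0 at depth 20
  add 19.175.37.173/32 -> H0 at depth 32
  del 19.175.37.173/32 (clear depth 32)
  ? 111.38.176.0  path d0:-→d1:-→d2:-→d3:-→d4:-→d5:-→d6:-→d7:-→d8:-→d9:-→d10:-→d11:-→d12:-→d13:-→d14:-→d15:-→d16:-→d17:-→d18:-→d19:-→d20:H0  best=H0
  add 19.175.37.0/24 -> H0 at depth 24
  add 0.0.0.0/0 -> H1 at depth 0
  add 19.175.36.0/23 -> H1 at depth 23
  add 111.32.0.0/12 -> H1 at depth 12
  ? 19.175.37.39  path d0:H1→d1:-→d2:-→d3:-→d4:-→d5:-→d6:-→d7:-→d8:-→d9:-→d10:-→d11:-→d12:-→d13:-→d14:-→d15:-→d16:H2→d17:-→d18:-→d19:-→d20:-→d21:-→d22:-→d23:H1→d24:H0  best=H0
  ? 111.32.0.2  path d0:H1→d1:-→d2:-→d3:-→d4:-→d5:-→d6:-→d7:-→d8:-→d9:-→d10:-→d11:-→d12:H1→d13:-  best=H1
  add 19.0.0.0/8 -> H1 at depth 8
  ? 111.38.176.0  path d0:H1→d1:-→d2:-→d3:-→d4:-→d5:-→d6:-→d7:-→d8:-→d9:-→d10:-→d11:-→d12:H1→d13:-→d14:-→d15:-→d16:-→d17:-→d18:-→d19:-→d20:H0  best=H0
  add 19.128.0.0/9 -> H2 at depth 9

== LOOKUPS ==
["H0","H0","H1","H0"]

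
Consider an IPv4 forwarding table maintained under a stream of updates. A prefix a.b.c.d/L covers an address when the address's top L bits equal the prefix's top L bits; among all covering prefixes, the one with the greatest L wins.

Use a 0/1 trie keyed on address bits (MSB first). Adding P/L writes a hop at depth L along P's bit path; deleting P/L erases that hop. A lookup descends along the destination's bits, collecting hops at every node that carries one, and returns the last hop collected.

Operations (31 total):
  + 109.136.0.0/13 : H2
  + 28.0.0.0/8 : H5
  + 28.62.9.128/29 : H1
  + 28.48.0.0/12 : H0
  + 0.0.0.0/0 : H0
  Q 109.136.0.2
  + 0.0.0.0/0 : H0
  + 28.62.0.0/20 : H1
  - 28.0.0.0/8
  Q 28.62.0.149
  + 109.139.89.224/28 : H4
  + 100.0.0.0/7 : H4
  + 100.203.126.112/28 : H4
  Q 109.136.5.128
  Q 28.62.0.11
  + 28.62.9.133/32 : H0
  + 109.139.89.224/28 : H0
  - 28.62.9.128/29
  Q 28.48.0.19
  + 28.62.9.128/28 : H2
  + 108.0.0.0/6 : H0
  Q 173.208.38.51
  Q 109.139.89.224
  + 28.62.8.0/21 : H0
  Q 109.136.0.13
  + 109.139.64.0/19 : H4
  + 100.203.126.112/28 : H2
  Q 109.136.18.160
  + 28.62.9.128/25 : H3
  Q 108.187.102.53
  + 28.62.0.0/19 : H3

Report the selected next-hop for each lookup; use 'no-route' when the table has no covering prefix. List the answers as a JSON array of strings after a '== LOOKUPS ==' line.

Trace:
  + 109.136.0.0/13 (H2) depth=13
  + 28.0.0.0/8 (H5) depth=8
  + 28.62.9.128/29 (H1) depth=29
  + 28.48.0.0/12 (H0) depth=12
  + 0.0.0.0/0 (H0) depth=0
  Q 109.136.0.2: descend 0110110110001 ; hops seen [H0,H2] ; pick H2
  + 0.0.0.0/0 (H0) depth=0
  + 28.62.0.0/20 (H1) depth=20
  - 28.0.0.0/8 clear@8
  Q 28.62.0.149: descend 00011100001111100000 ; hops seen [H0,H0,H1] ; pick H1
  + 109.139.89.224/28 (H4) depth=28
  + 100.0.0.0/7 (H4) depth=7
  + 100.203.126.112/28 (H4) depth=28
  Q 109.136.5.128: descend 01101101100010 ; hops seen [H0,H2] ; pick H2
  Q 28.62.0.11: descend 00011100001111100000 ; hops seen [H0,H0,H1] ; pick H1
  + 28.62.9.133/32 (H0) depth=32
  + 109.139.89.224/28 (H0) depth=28
  - 28.62.9.128/29 clear@29
  Q 28.48.0.19: descend 000111000011 ; hops seen [H0,H0] ; pick H0
  + 28.62.9.128/28 (H2) depth=28
  + 108.0.0.0/6 (H0) depth=6
  Q 173.208.38.51: descend ε ; hops seen [H0] ; pick H0
  Q 109.139.89.224: descend 0110110110001011010110011110 ; hops seen [H0,H0,H2,H0] ; pick H0
  + 28.62.8.0/21 (H0) depth=21
  Q 109.136.0.13: descend 01101101100010 ; hops seen [H0,H0,H2] ; pick H2
  + 109.139.64.0/19 (H4) depth=19
  + 100.203.126.112/28 (H2) depth=28
  Q 109.136.18.160: descend 01101101100010 ; hops seen [H0,H0,H2] ; pick H2
  + 28.62.9.128/25 (H3) depth=25
  Q 108.187.102.53: descend 0110110 ; hops seen [H0,H0] ; pick H0
  + 28.62.0.0/19 (H3) depth=19

== LOOKUPS ==
["H2","H1","H2","H1","H0","H0","H0","H2","H2","H0"]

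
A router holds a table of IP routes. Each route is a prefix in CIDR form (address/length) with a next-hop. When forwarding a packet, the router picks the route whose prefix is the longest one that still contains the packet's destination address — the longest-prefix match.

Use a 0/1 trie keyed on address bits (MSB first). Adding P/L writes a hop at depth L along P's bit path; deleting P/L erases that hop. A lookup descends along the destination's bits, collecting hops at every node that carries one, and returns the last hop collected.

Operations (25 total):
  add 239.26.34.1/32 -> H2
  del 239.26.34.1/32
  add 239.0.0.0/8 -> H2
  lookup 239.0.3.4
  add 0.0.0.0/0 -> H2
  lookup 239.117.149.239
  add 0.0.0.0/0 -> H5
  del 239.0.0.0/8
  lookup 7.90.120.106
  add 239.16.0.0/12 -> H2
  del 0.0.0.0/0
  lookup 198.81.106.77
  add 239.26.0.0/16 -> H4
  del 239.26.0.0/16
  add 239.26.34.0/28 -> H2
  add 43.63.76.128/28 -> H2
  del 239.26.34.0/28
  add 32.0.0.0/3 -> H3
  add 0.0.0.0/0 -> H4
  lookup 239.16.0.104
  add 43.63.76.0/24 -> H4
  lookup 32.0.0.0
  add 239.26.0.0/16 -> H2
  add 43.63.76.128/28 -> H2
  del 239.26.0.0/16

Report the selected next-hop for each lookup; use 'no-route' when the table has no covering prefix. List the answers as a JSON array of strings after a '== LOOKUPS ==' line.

Process each operation:
  add 239.26.34.1/32 -> H2 at depth 32
  - 239.26.34.1/32 clear@32
  add 239.0.0.0/8 -> H2 at depth 8
  lookup 239.0.3.4: bits 11101111000 walk d0:-→d1:-→d2:-→d3:-→d4:-→d5:-→d6:-→d7:-→d8:H2→d9:-→d10:-→d11:- -> H2
  add 0.0.0.0/0 -> H2 at depth 0
  lookup 239.117.149.239: bits 111011110 walk d0:H2→d1:-→d2:-→d3:-→d4:-→d5:-→d6:-→d7:-→d8:H2→d9:- -> H2
  add 0.0.0.0/0 -> H5 at depth 0
  - 239.0.0.0/8 clear@8
  lookup 7.90.120.106: bits ε walk d0:H5 -> H5
  add 239.16.0.0/12 -> H2 at depth 12
  - 0.0.0.0/0 clear@0
  lookup 198.81.106.77: bits 11 walk d0:-→d1:-→d2:- -> no-route
  add 239.26.0.0/16 -> H4 at depth 16
  - 239.26.0.0/16 clear@16
  add 239.26.34.0/28 -> H2 at depth 28
  add 43.63.76.128/28 -> H2 at depth 28
  - 239.26.34.0/28 clear@28
  add 32.0.0.0/3 -> H3 at depth 3
  add 0.0.0.0/0 -> H4 at depth 0
  lookup 239.16.0.104: bits 111011110001 walk d0:H4→d1:-→d2:-→d3:-→d4:-→d5:-→d6:-→d7:-→d8:-→d9:-→d10:-→d11:-→d12:H2 -> H2
  add 43.63.76.0/24 -> H4 at depth 24
  lookup 32.0.0.0: bits 0010 walk d0:H4→d1:-→d2:-→d3:H3→d4:- -> H3
  add 239.26.0.0/16 -> H2 at depth 16
  add 43.63.76.128/28 -> H2 at depth 28
  - 239.26.0.0/16 clear@16

== LOOKUPS ==
["H2","H2","H5","no-route","H2","H3"]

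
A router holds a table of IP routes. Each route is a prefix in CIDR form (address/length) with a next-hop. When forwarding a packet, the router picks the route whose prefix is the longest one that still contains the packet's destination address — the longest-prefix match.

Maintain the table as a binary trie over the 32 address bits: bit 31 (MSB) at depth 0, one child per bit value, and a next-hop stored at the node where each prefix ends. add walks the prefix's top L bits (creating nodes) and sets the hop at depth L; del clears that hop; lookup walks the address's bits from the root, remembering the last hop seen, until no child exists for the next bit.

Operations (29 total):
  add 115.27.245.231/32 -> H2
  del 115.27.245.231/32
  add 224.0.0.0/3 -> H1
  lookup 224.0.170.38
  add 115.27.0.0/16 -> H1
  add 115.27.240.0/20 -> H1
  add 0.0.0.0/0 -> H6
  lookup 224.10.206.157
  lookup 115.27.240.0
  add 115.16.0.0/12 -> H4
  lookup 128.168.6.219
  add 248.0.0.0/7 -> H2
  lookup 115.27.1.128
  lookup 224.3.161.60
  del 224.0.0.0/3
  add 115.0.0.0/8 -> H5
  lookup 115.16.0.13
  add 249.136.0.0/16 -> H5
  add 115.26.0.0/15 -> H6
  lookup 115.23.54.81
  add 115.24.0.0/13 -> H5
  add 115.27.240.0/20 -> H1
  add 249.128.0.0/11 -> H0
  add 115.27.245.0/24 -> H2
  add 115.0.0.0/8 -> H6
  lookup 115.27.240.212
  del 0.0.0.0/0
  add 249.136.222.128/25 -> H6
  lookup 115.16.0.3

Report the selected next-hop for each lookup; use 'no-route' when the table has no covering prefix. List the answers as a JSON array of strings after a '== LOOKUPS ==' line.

Trace:
  add 115.27.245.231/32 -> H2 at depth 32
  del 115.27.245.231/32 (clear depth 32)
  add 224.0.0.0/3 -> H1 at depth 3
  Q 224.0.170.38: descend 111 ; hops seen [H1] ; pick H1
  add 115.27.0.0/16 -> H1 at depth 16
  add 115.27.240.0/20 -> H1 at depth 20
  add 0.0.0.0/0 -> H6 at depth 0
  Q 224.10.206.157: descend 111 ; hops seen [H6,H1] ; pick H1
  Q 115.27.240.0: descend 011100110001101111110 ; hops seen [H6,H1,H1] ; pick H1
  add 115.16.0.0/12 -> H4 at depth 12
  Q 128.168.6.219: descend 1 ; hops seen [H6] ; pick H6
  add 248.0.0.0/7 -> H2 at depth 7
  Q 115.27.1.128: descend 0111001100011011 ; hops seen [H6,H4,H1] ; pick H1
  Q 224.3.161.60: descend 111 ; hops seen [H6,H1] ; pick H1
  del 224.0.0.0/3 (clear depth 3)
  add 115.0.0.0/8 -> H5 at depth 8
  Q 115.16.0.13: descend 011100110001 ; hops seen [H6,H5,H4] ; pick H4
  add 249.136.0.0/16 -> H5 at depth 16
  add 115.26.0.0/15 -> H6 at depth 15
  Q 115.23.54.81: descend 011100110001 ; hops seen [H6,H5,H4] ; pick H4
  add 115.24.0.0/13 -> H5 at depth 13
  add 115.27.240.0/20 -> H1 at depth 20
  add 249.128.0.0/11 -> H0 at depth 11
  add 115.27.245.0/24 -> H2 at depth 24
  add 115.0.0.0/8 -> H6 at depth 8
  Q 115.27.240.212: descend 011100110001101111110 ; hops seen [H6,H6,H4,H5,H6,H1,H1] ; pick H1
  del 0.0.0.0/0 (clear depth 0)
  add 249.136.222.128/25 -> H6 at depth 25
  Q 115.16.0.3: descend 011100110001 ; hops seen [H6,H4] ; pick H4

== LOOKUPS ==
["H1","H1","H1","H6","H1","H1","H4","H4","H1","H4"]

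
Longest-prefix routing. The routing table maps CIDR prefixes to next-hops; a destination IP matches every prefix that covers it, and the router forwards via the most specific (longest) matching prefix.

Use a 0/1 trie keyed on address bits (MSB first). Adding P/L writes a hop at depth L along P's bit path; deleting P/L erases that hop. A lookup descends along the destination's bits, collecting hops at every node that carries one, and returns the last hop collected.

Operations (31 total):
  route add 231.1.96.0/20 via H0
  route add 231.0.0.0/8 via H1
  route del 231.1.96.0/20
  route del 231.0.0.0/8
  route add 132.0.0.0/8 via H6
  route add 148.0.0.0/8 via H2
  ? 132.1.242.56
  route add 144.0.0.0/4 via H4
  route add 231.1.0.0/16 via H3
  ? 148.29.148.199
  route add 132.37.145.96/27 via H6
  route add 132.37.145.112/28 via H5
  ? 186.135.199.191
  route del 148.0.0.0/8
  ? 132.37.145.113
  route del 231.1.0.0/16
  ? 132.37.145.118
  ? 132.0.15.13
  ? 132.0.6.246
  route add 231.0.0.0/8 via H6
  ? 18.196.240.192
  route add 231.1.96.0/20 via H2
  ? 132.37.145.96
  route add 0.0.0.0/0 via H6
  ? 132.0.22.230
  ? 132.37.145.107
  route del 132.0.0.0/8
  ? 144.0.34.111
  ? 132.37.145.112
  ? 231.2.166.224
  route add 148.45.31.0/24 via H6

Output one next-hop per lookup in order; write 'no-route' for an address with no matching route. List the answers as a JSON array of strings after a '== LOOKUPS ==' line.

Process each operation:
  + 231.1.96.0/20 (H0) depth=20
  + 231.0.0.0/8 (H1) depth=8
  - 231.1.96.0/20 clear@20
  - 231.0.0.0/8 clear@8
  + 132.0.0.0/8 (H6) depth=8
  + 148.0.0.0/8 (H2) depth=8
  lookup 132.1.242.56: bits 10000100 walk d0:-→d1:-→d2:-→d3:-→d4:-→d5:-→d6:-→d7:-→d8:H6 -> H6
  + 144.0.0.0/4 (H4) depth=4
  + 231.1.0.0/16 (H3) depth=16
  lookup 148.29.148.199: bits 10010100 walk d0:-→d1:-→d2:-→d3:-→d4:H4→d5:-→d6:-→d7:-→d8:H2 -> H2
  + 132.37.145.96/27 (H6) depth=27
  + 132.37.145.112/28 (H5) depth=28
  lookup 186.135.199.191: bits 10 walk d0:-→d1:-→d2:- -> no-route
  - 148.0.0.0/8 clear@8
  lookup 132.37.145.113: bits 1000010000100101100100010111 walk d0:-→d1:-→d2:-→d3:-→d4:-→d5:-→d6:-→d7:-→d8:H6→d9:-→d10:-→d11:-→d12:-→d13:-→d14:-→d15:-→d16:-→d17:-→d18:-→d19:-→d20:-→d21:-→d22:-→d23:-→d24:-→d25:-→d26:-→d27:H6→d28:H5 -> H5
  - 231.1.0.0/16 clear@16
  lookup 132.37.145.118: bits 1000010000100101100100010111 walk d0:-→d1:-→d2:-→d3:-→d4:-→d5:-→d6:-→d7:-→d8:H6→d9:-→d10:-→d11:-→d12:-→d13:-→d14:-→d15:-→d16:-→d17:-→d18:-→d19:-→d20:-→d21:-→d22:-→d23:-→d24:-→d25:-→d26:-→d27:H6→d28:H5 -> H5
  lookup 132.0.15.13: bits 1000010000 walk d0:-→d1:-→d2:-→d3:-→d4:-→d5:-→d6:-→d7:-→d8:H6→d9:-→d10:- -> H6
  lookup 132.0.6.246: bits 1000010000 walk d0:-→d1:-→d2:-→d3:-→d4:-→d5:-→d6:-→d7:-→d8:H6→d9:-→d10:- -> H6
  + 231.0.0.0/8 (H6) depth=8
  lookup 18.196.240.192: bits ε walk d0:- -> no-route
  + 231.1.96.0/20 (H2) depth=20
  lookup 132.37.145.96: bits 100001000010010110010001011 walk d0:-→d1:-→d2:-→d3:-→d4:-→d5:-→d6:-→d7:-→d8:H6→d9:-→d10:-→d11:-→d12:-→d13:-→d14:-→d15:-→d16:-→d17:-→d18:-→d19:-→d20:-→d21:-→d22:-→d23:-→d24:-→d25:-→d26:-→d27:H6 -> H6
  + 0.0.0.0/0 (H6) depth=0
  lookup 132.0.22.230: bits 1000010000 walk d0:H6→d1:-→d2:-→d3:-→d4:-→d5:-→d6:-→d7:-→d8:H6→d9:-→d10:- -> H6
  lookup 132.37.145.107: bits 100001000010010110010001011 walk d0:H6→d1:-→d2:-→d3:-→d4:-→d5:-→d6:-→d7:-→d8:H6→d9:-→d10:-→d11:-→d12:-→d13:-→d14:-→d15:-→d16:-→d17:-→d18:-→d19:-→d20:-→d21:-→d22:-→d23:-→d24:-→d25:-→d26:-→d27:H6 -> H6
  - 132.0.0.0/8 clear@8
  lookup 144.0.34.111: bits 10010 walk d0:H6→d1:-→d2:-→d3:-→d4:H4→d5:- -> H4
  lookup 132.37.145.112: bits 1000010000100101100100010111 walk d0:H6→d1:-→d2:-→d3:-→d4:-→d5:-→d6:-→d7:-→d8:-→d9:-→d10:-→d11:-→d12:-→d13:-→d14:-→d15:-→d16:-→d17:-→d18:-→d19:-→d20:-→d21:-→d22:-→d23:-→d24:-→d25:-→d26:-→d27:H6→d28:H5 -> H5
  lookup 231.2.166.224: bits 11100111000000 walk d0:H6→d1:-→d2:-→d3:-→d4:-→d5:-→d6:-→d7:-→d8:H6→d9:-→d10:-→d11:-→d12:-→d13:-→d14:- -> H6
  + 148.45.31.0/24 (H6) depth=24

== LOOKUPS ==
["H6","H2","no-route","H5","H5","H6","H6","no-route","H6","H6","H6","H4","H5","H6"]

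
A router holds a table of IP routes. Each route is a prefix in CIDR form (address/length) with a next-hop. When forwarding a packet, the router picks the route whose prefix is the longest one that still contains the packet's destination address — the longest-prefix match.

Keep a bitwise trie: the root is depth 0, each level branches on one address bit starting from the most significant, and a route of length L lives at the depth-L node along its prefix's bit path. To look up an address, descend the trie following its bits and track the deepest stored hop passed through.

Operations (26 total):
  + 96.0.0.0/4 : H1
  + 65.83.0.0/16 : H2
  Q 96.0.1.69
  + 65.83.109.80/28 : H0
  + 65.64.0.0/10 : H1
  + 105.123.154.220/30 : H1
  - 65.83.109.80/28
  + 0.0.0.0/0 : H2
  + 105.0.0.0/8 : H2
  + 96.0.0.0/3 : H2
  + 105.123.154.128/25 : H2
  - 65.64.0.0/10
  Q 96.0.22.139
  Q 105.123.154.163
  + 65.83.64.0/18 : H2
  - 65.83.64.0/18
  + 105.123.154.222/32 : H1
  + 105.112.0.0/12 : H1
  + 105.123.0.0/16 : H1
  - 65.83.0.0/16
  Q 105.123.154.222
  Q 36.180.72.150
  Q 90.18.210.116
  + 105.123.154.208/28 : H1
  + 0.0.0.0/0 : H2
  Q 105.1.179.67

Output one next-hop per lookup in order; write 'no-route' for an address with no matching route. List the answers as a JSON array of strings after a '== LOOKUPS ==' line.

Process each operation:
  + 96.0.0.0/4 (H1) depth=4
  + 65.83.0.0/16 (H2) depth=16
  ? 96.0.1.69  path d0:-→d1:-→d2:-→d3:-→d4:H1  best=H1
  + 65.83.109.80/28 (H0) depth=28
  + 65.64.0.0/10 (H1) depth=10
  + 105.123.154.220/30 (H1) depth=30
  del 65.83.109.80/28 (clear depth 28)
  + 0.0.0.0/0 (H2) depth=0
  + 105.0.0.0/8 (H2) depth=8
  + 96.0.0.0/3 (H2) depth=3
  + 105.123.154.128/25 (H2) depth=25
  del 65.64.0.0/10 (clear depth 10)
  ? 96.0.22.139  path d0:H2→d1:-→d2:-→d3:H2→d4:H1  best=H1
  ? 105.123.154.163  path d0:H2→d1:-→d2:-→d3:H2→d4:H1→d5:-→d6:-→d7:-→d8:H2→d9:-→d10:-→d11:-→d12:-→d13:-→d14:-→d15:-→d16:-→d17:-→d18:-→d19:-→d20:-→d21:-→d22:-→d23:-→d24:-→d25:H2  best=H2
  + 65.83.64.0/18 (H2) depth=18
  del 65.83.64.0/18 (clear depth 18)
  + 105.123.154.222/32 (H1) depth=32
  + 105.112.0.0/12 (H1) depth=12
  + 105.123.0.0/16 (H1) depth=16
  del 65.83.0.0/16 (clear depth 16)
  ? 105.123.154.222  path d0:H2→d1:-→d2:-→d3:H2→d4:H1→d5:-→d6:-→d7:-→d8:H2→d9:-→d10:-→d11:-→d12:H1→d13:-→d14:-→d15:-→d16:H1→d17:-→d18:-→d19:-→d20:-→d21:-→d22:-→d23:-→d24:-→d25:H2→d26:-→d27:-→d28:-→d29:-→d30:H1→d31:-→d32:H1  best=H1
  ? 36.180.72.150  path d0:H2→d1:-  best=H2
  ? 90.18.210.116  path d0:H2→d1:-→d2:-→d3:-  best=H2
  + 105.123.154.208/28 (H1) depth=28
  + 0.0.0.0/0 (H2) depth=0
  ? 105.1.179.67  path d0:H2→d1:-→d2:-→d3:H2→d4:H1→d5:-→d6:-→d7:-→d8:H2→d9:-  best=H2

== LOOKUPS ==
["H1","H1","H2","H1","H2","H2","H2"]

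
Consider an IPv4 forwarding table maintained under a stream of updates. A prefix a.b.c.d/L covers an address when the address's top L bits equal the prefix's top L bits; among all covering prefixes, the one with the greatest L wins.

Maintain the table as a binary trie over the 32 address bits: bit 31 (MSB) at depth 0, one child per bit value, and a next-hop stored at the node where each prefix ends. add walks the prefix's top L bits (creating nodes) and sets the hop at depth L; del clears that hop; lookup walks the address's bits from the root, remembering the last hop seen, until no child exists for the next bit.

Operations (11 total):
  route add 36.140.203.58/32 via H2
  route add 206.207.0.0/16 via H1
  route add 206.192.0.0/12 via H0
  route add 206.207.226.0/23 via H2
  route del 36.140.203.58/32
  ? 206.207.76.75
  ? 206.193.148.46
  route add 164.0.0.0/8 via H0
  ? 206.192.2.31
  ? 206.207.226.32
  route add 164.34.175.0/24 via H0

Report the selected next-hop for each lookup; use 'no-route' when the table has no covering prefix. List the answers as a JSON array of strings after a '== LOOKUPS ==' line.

Trace:
  add 36.140.203.58/32 -> H2 at depth 32
  add 206.207.0.0/16 -> H1 at depth 16
  add 206.192.0.0/12 -> H0 at depth 12
  add 206.207.226.0/23 -> H2 at depth 23
  - 36.140.203.58/32 clear@32
  ? 206.207.76.75  path d0:-→d1:-→d2:-→d3:-→d4:-→d5:-→d6:-→d7:-→d8:-→d9:-→d10:-→d11:-→d12:H0→d13:-→d14:-→d15:-→d16:H1  best=H1
  ? 206.193.148.46  path d0:-→d1:-→d2:-→d3:-→d4:-→d5:-→d6:-→d7:-→d8:-→d9:-→d10:-→d11:-→d12:H0  best=H0
  add 164.0.0.0/8 -> H0 at depth 8
  ? 206.192.2.31  path d0:-→d1:-→d2:-→d3:-→d4:-→d5:-→d6:-→d7:-→d8:-→d9:-→d10:-→d11:-→d12:H0  best=H0
  ? 206.207.226.32  path d0:-→d1:-→d2:-→d3:-→d4:-→d5:-→d6:-→d7:-→d8:-→d9:-→d10:-→d11:-→d12:H0→d13:-→d14:-→d15:-→d16:H1→d17:-→d18:-→d19:-→d20:-→d21:-→d22:-→d23:H2  best=H2
  add 164.34.175.0/24 -> H0 at depth 24

== LOOKUPS ==
["H1","H0","H0","H2"]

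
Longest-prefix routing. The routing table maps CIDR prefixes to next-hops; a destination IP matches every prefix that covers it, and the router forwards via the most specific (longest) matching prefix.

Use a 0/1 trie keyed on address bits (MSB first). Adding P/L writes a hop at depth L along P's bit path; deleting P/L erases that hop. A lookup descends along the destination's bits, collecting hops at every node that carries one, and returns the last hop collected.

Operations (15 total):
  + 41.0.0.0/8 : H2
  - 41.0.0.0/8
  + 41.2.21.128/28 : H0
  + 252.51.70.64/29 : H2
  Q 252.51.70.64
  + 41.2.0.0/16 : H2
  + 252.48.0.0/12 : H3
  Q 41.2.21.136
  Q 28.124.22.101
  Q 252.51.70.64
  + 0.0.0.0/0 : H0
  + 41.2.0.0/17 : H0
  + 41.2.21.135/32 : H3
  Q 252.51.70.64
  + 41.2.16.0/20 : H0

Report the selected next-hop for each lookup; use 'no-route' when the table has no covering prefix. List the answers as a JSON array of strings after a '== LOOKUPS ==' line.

Apply in order:
  add 41.0.0.0/8 -> H2 at depth 8
  del 41.0.0.0/8 (clear depth 8)
  add 41.2.21.128/28 -> H0 at depth 28
  add 252.51.70.64/29 -> H2 at depth 29
  ? 252.51.70.64  path d0:-→d1:-→d2:-→d3:-→d4:-→d5:-→d6:-→d7:-→d8:-→d9:-→d10:-→d11:-→d12:-→d13:-→d14:-→d15:-→d16:-→d17:-→d18:-→d19:-→d20:-→d21:-→d22:-→d23:-→d24:-→d25:-→d26:-→d27:-→d28:-→d29:H2  best=H2
  add 41.2.0.0/16 -> H2 at depth 16
  add 252.48.0.0/12 -> H3 at depth 12
  ? 41.2.21.136  path d0:-→d1:-→d2:-→d3:-→d4:-→d5:-→d6:-→d7:-→d8:-→d9:-→d10:-→d11:-→d12:-→d13:-→d14:-→d15:-→d16:H2→d17:-→d18:-→d19:-→d20:-→d21:-→d22:-→d23:-→d24:-→d25:-→d26:-→d27:-→d28:H0  best=H0
  ? 28.124.22.101  path d0:-→d1:-→d2:-  best=no-route
  ? 252.51.70.64  path d0:-→d1:-→d2:-→d3:-→d4:-→d5:-→d6:-→d7:-→d8:-→d9:-→d10:-→d11:-→d12:H3→d13:-→d14:-→d15:-→d16:-→d17:-→d18:-→d19:-→d20:-→d21:-→d22:-→d23:-→d24:-→d25:-→d26:-→d27:-→d28:-→d29:H2  best=H2
  add 0.0.0.0/0 -> H0 at depth 0
  add 41.2.0.0/17 -> H0 at depth 17
  add 41.2.21.135/32 -> H3 at depth 32
  ? 252.51.70.64  path d0:H0→d1:-→d2:-→d3:-→d4:-→d5:-→d6:-→d7:-→d8:-→d9:-→d10:-→d11:-→d12:H3→d13:-→d14:-→d15:-→d16:-→d17:-→d18:-→d19:-→d20:-→d21:-→d22:-→d23:-→d24:-→d25:-→d26:-→d27:-→d28:-→d29:H2  best=H2
  add 41.2.16.0/20 -> H0 at depth 20

== LOOKUPS ==
["H2","H0","no-route","H2","H2"]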